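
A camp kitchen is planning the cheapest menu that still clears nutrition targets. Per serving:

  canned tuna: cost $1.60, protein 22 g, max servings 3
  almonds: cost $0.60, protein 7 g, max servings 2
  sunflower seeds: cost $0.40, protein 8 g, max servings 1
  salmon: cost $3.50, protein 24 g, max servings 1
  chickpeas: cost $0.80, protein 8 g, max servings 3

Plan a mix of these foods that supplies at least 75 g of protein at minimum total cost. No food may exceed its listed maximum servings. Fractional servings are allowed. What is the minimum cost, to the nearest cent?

$5.29

Cost per g of protein: sunflower seeds $0.0500, canned tuna $0.0727, almonds $0.0857, chickpeas $0.1000, salmon $0.1458.
Take 1 serving of sunflower seeds: +8.0 g protein for $0.40 (total $0.40, still need 67.0 g).
Take 3 servings of canned tuna: +66.0 g protein for $4.80 (total $5.20, still need 1.0 g).
Take 0.1429 servings of almonds: +1.0 g protein for $0.09 (total $5.29, still need 0.0 g).
Filling from the cheapest source first is optimal under one linear minimum: $5.29.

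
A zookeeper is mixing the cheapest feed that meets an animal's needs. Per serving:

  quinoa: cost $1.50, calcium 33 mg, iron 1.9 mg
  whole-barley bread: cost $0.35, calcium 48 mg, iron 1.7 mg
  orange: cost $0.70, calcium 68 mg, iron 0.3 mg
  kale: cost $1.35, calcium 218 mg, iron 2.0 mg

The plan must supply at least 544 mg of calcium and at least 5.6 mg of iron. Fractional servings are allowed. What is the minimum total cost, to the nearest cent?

quinoa only: max(544/33, 5.6/1.9) = 16.48 servings → $24.73.
whole-barley bread only: max(544/48, 5.6/1.7) = 11.33 servings → $3.97.
orange only: max(544/68, 5.6/0.3) = 18.67 servings → $13.07.
kale only: max(544/218, 5.6/2.0) = 2.8 servings → $3.78.
quinoa + whole-barley bread: intersection lies outside the first quadrant.
quinoa + orange with both tight: 1.824 servings and 7.115 servings → $7.72.
quinoa + kale with both tight: 0.3814 servings and 2.438 servings → $3.86.
whole-barley bread + orange with both tight: 2.15 servings and 6.482 servings → $5.29.
whole-barley bread + kale with both tight: 0.4836 servings and 2.389 servings → $3.39.
orange + kale: the both-tight solution has a negative serving — not a feasible corner.
The minimum over all feasible corners is $3.39.

$3.39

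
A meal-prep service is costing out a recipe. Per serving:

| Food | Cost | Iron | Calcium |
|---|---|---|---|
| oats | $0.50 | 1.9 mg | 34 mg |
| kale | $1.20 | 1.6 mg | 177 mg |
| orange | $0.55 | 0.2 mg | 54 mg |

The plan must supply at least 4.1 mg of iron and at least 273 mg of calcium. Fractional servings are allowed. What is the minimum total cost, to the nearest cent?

$2.13

A basic optimal solution has at most two foods positive. Try each food alone and each pair with both targets met exactly.
oats only: max(4.1/1.9, 273/34) = 8.029 servings → $4.01.
kale only: max(4.1/1.6, 273/177) = 2.562 servings → $3.08.
orange only: max(4.1/0.2, 273/54) = 20.5 servings → $11.28.
oats + kale with both tight: 1.025 servings and 1.346 servings → $2.13.
oats + orange with both tight: 1.741 servings and 3.959 servings → $3.05.
kale + orange: the both-tight solution has a negative serving — not a feasible corner.
Cheapest feasible corner: $2.13.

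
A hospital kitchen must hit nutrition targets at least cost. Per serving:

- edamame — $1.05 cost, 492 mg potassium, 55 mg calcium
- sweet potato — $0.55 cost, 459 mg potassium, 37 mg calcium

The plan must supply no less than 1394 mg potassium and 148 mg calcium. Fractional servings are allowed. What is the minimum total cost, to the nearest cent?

An LP optimum is at a vertex; with two nutrient constraints at most two foods are used. Check each candidate.
edamame only: max(1394/492, 148/55) = 2.833 servings → $2.98.
sweet potato only: max(1394/459, 148/37) = 4 servings → $2.20.
edamame + sweet potato with both tight: 2.323 servings and 0.5474 servings → $2.74.
Cheapest feasible corner: $2.20.

$2.20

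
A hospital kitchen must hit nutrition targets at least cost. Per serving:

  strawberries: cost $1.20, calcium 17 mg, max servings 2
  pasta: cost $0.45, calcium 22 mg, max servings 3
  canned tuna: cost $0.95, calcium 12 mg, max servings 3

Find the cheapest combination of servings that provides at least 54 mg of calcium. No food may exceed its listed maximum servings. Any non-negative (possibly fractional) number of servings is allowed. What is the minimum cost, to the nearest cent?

Cost per mg of calcium: pasta $0.0205, strawberries $0.0706, canned tuna $0.0792.
Take 2.455 servings of pasta: +54.0 mg calcium for $1.10 (total $1.10, still need 0.0 mg).
Greedy by cheapest-per-mg is optimal for a single linear constraint, so the minimum cost is $1.10.

$1.10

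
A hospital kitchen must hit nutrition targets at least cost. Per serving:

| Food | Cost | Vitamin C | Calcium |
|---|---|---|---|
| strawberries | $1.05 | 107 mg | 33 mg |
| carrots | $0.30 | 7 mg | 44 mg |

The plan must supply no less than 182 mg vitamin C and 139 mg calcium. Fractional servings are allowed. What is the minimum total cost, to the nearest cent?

strawberries only: max(182/107, 139/33) = 4.212 servings → $4.42.
carrots only: max(182/7, 139/44) = 26 servings → $7.80.
strawberries + carrots with both tight: 1.571 servings and 1.981 servings → $2.24.
The minimum over all feasible corners is $2.24.

$2.24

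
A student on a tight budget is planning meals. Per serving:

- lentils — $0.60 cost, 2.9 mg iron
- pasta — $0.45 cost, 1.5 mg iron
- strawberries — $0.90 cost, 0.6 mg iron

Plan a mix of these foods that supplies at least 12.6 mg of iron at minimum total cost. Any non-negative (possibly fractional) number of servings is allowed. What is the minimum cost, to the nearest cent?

$2.61

Cost per mg of iron: lentils $0.2069, pasta $0.3000, strawberries $1.5000.
With no serving limits, use only lentils: 12.6 mg / 2.9 mg = 4.345 servings × $0.60 = $2.61.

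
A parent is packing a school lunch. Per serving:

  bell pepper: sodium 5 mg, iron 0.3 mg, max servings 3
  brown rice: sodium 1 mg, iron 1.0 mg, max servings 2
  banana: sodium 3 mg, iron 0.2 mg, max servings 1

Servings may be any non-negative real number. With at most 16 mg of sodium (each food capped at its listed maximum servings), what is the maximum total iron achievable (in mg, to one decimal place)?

2.9 mg

Iron per mg sodium: brown rice 1, banana 0.06667, bell pepper 0.06.
Take 2 servings of brown rice: uses 2 mg sodium, +2.0 mg iron (running total 2.0 mg).
Take 1 serving of banana: uses 3 mg sodium, +0.2 mg iron (running total 2.2 mg).
Take 2.2 servings of bell pepper: uses 11 mg sodium, +0.7 mg iron (running total 2.9 mg).
Filling greedily by iron-per-mg sodium is optimal for one linear limit, giving 2.9 mg.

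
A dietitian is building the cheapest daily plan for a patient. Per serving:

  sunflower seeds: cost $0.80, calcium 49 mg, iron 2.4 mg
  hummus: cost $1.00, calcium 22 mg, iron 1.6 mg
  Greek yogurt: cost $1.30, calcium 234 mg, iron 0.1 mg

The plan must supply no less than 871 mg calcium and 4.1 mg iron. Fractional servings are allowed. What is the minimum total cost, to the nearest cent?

This is a tiny linear program; its minimum lies at a vertex of the feasible set. List the vertices and price them.
sunflower seeds only: max(871/49, 4.1/2.4) = 17.78 servings → $14.22.
hummus only: max(871/22, 4.1/1.6) = 39.59 servings → $39.59.
Greek yogurt only: max(871/234, 4.1/0.1) = 41 servings → $53.30.
sunflower seeds + hummus: the both-tight solution has a negative serving — not a feasible corner.
sunflower seeds + Greek yogurt with both tight: 1.567 servings and 3.394 servings → $5.67.
hummus + Greek yogurt with both tight: 2.344 servings and 3.502 servings → $6.90.
The minimum over all feasible corners is $5.67.

$5.67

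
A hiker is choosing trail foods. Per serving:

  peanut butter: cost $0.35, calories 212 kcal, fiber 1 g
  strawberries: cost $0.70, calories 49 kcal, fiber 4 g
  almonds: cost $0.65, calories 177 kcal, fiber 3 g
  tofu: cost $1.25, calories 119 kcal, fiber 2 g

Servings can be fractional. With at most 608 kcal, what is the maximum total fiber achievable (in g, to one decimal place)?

Fiber per kcal: strawberries 0.08163, almonds 0.01695, tofu 0.01681, peanut butter 0.004717.
With no serving limits, spend the whole calories allowance on strawberries: 608 kcal / 49 kcal × 4 g = 49.6 g.

49.6 g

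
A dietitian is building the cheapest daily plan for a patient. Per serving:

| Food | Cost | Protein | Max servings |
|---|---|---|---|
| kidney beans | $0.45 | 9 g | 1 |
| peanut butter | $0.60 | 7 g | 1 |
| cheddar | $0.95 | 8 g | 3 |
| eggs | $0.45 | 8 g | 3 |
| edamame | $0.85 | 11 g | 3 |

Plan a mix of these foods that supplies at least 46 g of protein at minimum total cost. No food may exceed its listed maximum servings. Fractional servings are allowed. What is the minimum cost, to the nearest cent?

$2.80

Cost per g of protein: kidney beans $0.0500, eggs $0.0563, edamame $0.0773, peanut butter $0.0857, cheddar $0.1187.
Take 1 serving of kidney beans: +9.0 g protein for $0.45 (total $0.45, still need 37.0 g).
Take 3 servings of eggs: +24.0 g protein for $1.35 (total $1.80, still need 13.0 g).
Take 1.182 servings of edamame: +13.0 g protein for $1.00 (total $2.80, still need 0.0 g).
Greedy by cheapest-per-g is optimal for a single linear constraint, so the minimum cost is $2.80.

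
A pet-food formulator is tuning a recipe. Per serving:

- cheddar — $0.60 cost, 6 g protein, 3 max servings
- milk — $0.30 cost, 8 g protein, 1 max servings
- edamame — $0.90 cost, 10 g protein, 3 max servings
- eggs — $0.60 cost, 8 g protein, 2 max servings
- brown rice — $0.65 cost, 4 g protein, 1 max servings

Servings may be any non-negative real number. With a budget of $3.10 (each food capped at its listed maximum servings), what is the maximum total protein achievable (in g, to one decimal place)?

Protein per dollar: milk 26.67, eggs 13.33, edamame 11.11, cheddar 10, brown rice 6.154.
Take 1 serving of milk: spends $0.30, +8.0 g protein (running total 8.0 g).
Take 2 servings of eggs: spends $1.20, +16.0 g protein (running total 24.0 g).
Take 1.778 servings of edamame: spends $1.60, +17.8 g protein (running total 41.8 g).
Greedy by best ratio exhausts the cost allowance optimally: 41.8 g.

41.8 g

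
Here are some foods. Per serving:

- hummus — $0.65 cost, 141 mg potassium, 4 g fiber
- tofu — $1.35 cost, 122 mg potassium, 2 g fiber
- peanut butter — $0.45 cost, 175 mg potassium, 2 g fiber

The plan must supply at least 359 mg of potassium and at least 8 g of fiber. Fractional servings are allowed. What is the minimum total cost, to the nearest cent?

$1.39

At the optimum either one food covers both requirements or two foods hit both targets exactly; no other combination can be cheaper.
hummus only: max(359/141, 8/4) = 2.546 servings → $1.65.
tofu only: max(359/122, 8/2) = 4 servings → $5.40.
peanut butter only: max(359/175, 8/2) = 4 servings → $1.80.
hummus + tofu with both tight: 1.252 servings and 1.495 servings → $2.83.
hummus + peanut butter with both tight: 1.632 servings and 0.7368 servings → $1.39.
tofu + peanut butter: intersection lies outside the first quadrant.
So the least-cost plan costs $1.39.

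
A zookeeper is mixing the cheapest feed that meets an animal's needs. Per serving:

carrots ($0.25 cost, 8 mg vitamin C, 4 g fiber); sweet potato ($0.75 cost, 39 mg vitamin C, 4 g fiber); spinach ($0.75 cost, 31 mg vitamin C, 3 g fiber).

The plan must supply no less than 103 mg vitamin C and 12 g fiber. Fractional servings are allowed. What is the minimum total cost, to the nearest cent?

Minimising a linear cost over {vitamin C ≥ 103, fiber ≥ 12, servings ≥ 0} — the optimum is at a vertex, using one or two foods.
carrots only: max(103/8, 12/4) = 12.88 servings → $3.22.
sweet potato only: max(103/39, 12/4) = 3 servings → $2.25.
spinach only: max(103/31, 12/3) = 4 servings → $3.00.
carrots + sweet potato with both tight: 0.4516 servings and 2.548 servings → $2.02.
carrots + spinach with both tight: 0.63 servings and 3.16 servings → $2.53.
sweet potato + spinach with both targets exact would need a negative amount; discard.
The minimum over all feasible corners is $2.02.

$2.02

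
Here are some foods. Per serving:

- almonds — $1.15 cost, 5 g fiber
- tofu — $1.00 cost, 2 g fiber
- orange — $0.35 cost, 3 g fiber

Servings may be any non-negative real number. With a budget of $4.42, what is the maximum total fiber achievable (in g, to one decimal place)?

37.9 g

Fiber per dollar: orange 8.571, almonds 4.348, tofu 2.
With no serving limits, spend the whole cost allowance on orange: $4.42 / $0.35 × 3 g = 37.9 g.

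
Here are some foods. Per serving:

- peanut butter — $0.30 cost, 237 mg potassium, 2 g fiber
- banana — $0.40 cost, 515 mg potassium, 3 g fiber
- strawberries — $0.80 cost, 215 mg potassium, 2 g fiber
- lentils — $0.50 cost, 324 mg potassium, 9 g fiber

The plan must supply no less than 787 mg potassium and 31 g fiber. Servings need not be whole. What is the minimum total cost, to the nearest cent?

$1.72

peanut butter only: max(787/237, 31/2) = 15.5 servings → $4.65.
banana only: max(787/515, 31/3) = 10.33 servings → $4.13.
strawberries only: max(787/215, 31/2) = 15.5 servings → $12.40.
lentils only: max(787/324, 31/9) = 3.444 servings → $1.72.
peanut butter + banana: intersection lies outside the first quadrant.
peanut butter + strawberries: the both-tight solution has a negative serving — not a feasible corner.
peanut butter + lentils: the both-tight solution has a negative serving — not a feasible corner.
banana + strawberries: intersection lies outside the first quadrant.
banana + lentils with both targets exact would need a negative amount; discard.
strawberries + lentils with both targets exact would need a negative amount; discard.
Cheapest feasible corner: $1.72.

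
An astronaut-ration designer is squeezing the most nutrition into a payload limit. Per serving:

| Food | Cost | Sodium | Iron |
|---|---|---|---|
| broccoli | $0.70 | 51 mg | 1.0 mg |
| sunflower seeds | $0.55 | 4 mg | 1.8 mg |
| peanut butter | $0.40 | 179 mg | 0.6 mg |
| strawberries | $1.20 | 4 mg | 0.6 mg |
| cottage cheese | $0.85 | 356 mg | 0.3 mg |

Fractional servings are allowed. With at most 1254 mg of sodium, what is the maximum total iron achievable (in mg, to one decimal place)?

Iron per mg sodium: sunflower seeds 0.45, strawberries 0.15, broccoli 0.01961, peanut butter 0.003352, cottage cheese 0.0008427.
With no serving limits, spend the whole sodium allowance on sunflower seeds: 1254 mg / 4 mg × 1.8 mg = 564.3 mg.

564.3 mg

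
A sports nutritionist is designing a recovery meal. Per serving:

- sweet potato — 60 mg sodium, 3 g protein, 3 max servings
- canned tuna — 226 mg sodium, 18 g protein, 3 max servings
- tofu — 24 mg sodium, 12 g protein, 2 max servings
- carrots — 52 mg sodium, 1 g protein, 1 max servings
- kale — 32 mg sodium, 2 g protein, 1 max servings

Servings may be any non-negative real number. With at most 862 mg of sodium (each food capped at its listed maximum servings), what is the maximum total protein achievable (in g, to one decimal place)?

Protein per mg sodium: tofu 0.5, canned tuna 0.07965, kale 0.0625, sweet potato 0.05, carrots 0.01923.
Take 2 servings of tofu: uses 48 mg sodium, +24.0 g protein (running total 24.0 g).
Take 3 servings of canned tuna: uses 678 mg sodium, +54.0 g protein (running total 78.0 g).
Take 1 serving of kale: uses 32 mg sodium, +2.0 g protein (running total 80.0 g).
Take 1.733 servings of sweet potato: uses 104 mg sodium, +5.2 g protein (running total 85.2 g).
Filling greedily by protein-per-mg sodium is optimal for one linear limit, giving 85.2 g.

85.2 g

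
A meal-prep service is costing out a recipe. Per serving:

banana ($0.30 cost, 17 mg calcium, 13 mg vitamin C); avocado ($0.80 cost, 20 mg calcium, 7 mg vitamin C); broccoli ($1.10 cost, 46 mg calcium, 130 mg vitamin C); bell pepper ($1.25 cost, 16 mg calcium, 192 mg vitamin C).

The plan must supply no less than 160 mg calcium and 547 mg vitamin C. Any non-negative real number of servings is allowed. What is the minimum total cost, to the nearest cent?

A basic optimal solution has at most two foods positive. Try each food alone and each pair with both targets met exactly.
banana only: max(160/17, 547/13) = 42.08 servings → $12.62.
avocado only: max(160/20, 547/7) = 78.14 servings → $62.51.
broccoli only: max(160/46, 547/130) = 4.208 servings → $4.63.
bell pepper only: max(160/16, 547/192) = 10 servings → $12.50.
banana + avocado: the both-tight solution has a negative serving — not a feasible corner.
banana + broccoli: intersection lies outside the first quadrant.
banana + bell pepper with both tight: 7.188 servings and 2.362 servings → $5.11.
avocado + broccoli: the both-tight solution has a negative serving — not a feasible corner.
avocado + bell pepper with both tight: 5.893 servings and 2.634 servings → $8.01.
broccoli + bell pepper with both tight: 3.254 servings and 0.646 servings → $4.39.
The minimum over all feasible corners is $4.39.

$4.39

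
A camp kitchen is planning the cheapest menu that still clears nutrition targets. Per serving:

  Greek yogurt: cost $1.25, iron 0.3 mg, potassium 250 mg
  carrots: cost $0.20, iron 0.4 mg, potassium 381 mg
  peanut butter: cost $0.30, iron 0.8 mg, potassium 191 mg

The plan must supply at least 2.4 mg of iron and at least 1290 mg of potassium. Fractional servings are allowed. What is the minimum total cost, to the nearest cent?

At the optimum either one food covers both requirements or two foods hit both targets exactly; no other combination can be cheaper.
Greek yogurt only: max(2.4/0.3, 1290/250) = 8 servings → $10.00.
carrots only: max(2.4/0.4, 1290/381) = 6 servings → $1.20.
peanut butter only: max(2.4/0.8, 1290/191) = 6.754 servings → $2.03.
Greek yogurt + carrots with both targets exact would need a negative amount; discard.
Greek yogurt + peanut butter with both tight: 4.02 servings and 1.493 servings → $5.47.
carrots + peanut butter with both tight: 2.511 servings and 1.744 servings → $1.03.
So the least-cost plan costs $1.03.

$1.03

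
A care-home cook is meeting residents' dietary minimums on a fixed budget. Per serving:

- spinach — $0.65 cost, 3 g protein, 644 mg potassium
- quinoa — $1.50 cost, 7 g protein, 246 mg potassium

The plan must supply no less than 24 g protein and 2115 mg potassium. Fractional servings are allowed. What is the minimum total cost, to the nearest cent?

Minimising a linear cost over {protein ≥ 24, potassium ≥ 2115, servings ≥ 0} — the optimum is at a vertex, using one or two foods.
spinach only: max(24/3, 2115/644) = 8 servings → $5.20.
quinoa only: max(24/7, 2115/246) = 8.598 servings → $12.90.
spinach + quinoa with both tight: 2.361 servings and 2.417 servings → $5.16.
So the least-cost plan costs $5.16.

$5.16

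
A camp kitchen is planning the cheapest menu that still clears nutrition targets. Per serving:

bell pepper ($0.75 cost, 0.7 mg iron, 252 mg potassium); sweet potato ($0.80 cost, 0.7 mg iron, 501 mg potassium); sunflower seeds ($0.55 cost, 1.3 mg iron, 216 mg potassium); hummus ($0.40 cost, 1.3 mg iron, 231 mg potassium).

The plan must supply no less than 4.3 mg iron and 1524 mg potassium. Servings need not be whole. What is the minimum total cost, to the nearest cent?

bell pepper only: max(4.3/0.7, 1524/252) = 6.143 servings → $4.61.
sweet potato only: max(4.3/0.7, 1524/501) = 6.143 servings → $4.91.
sunflower seeds only: max(4.3/1.3, 1524/216) = 7.056 servings → $3.88.
hummus only: max(4.3/1.3, 1524/231) = 6.597 servings → $2.64.
bell pepper + sweet potato with both targets exact would need a negative amount; discard.
bell pepper + sunflower seeds with both tight: 5.966 servings and 0.09524 servings → $4.53.
bell pepper + hummus with both tight: 5.955 servings and 0.1013 servings → $4.51.
sweet potato + sunflower seeds with both tight: 2.104 servings and 2.175 servings → $2.88.
sweet potato + hummus with both tight: 2.018 servings and 2.221 servings → $2.50.
sunflower seeds + hummus: intersection lies outside the first quadrant.
Cheapest feasible corner: $2.50.

$2.50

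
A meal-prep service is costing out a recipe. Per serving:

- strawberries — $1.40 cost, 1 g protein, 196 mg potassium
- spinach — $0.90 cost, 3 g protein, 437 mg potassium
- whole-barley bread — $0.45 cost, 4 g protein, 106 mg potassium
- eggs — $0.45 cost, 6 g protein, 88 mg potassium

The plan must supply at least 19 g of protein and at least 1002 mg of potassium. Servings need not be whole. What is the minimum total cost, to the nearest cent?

$2.67

Minimising a linear cost over {protein ≥ 19, potassium ≥ 1002, servings ≥ 0} — the optimum is at a vertex, using one or two foods.
strawberries only: max(19/1, 1002/196) = 19 servings → $26.60.
spinach only: max(19/3, 1002/437) = 6.333 servings → $5.70.
whole-barley bread only: max(19/4, 1002/106) = 9.453 servings → $4.25.
eggs only: max(19/6, 1002/88) = 11.39 servings → $5.12.
strawberries + spinach with both targets exact would need a negative amount; discard.
strawberries + whole-barley bread with both tight: 2.941 servings and 4.015 servings → $5.92.
strawberries + eggs with both tight: 3.989 servings and 2.502 servings → $6.71.
spinach + whole-barley bread with both tight: 1.394 servings and 3.704 servings → $2.92.
spinach + eggs with both tight: 1.841 servings and 2.246 servings → $2.67.
whole-barley bread + eggs with both targets exact would need a negative amount; discard.
So the least-cost plan costs $2.67.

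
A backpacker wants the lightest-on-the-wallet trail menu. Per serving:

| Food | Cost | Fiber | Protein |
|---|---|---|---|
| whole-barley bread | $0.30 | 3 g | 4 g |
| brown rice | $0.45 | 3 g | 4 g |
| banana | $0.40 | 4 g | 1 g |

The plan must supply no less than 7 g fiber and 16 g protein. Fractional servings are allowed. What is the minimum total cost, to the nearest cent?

$1.20

whole-barley bread only: max(7/3, 16/4) = 4 servings → $1.20.
brown rice only: max(7/3, 16/4) = 4 servings → $1.80.
banana only: max(7/4, 16/1) = 16 servings → $6.40.
whole-barley bread + brown rice (both tight): parallel constraints — no distinct corner.
whole-barley bread + banana: intersection lies outside the first quadrant.
brown rice + banana with both targets exact would need a negative amount; discard.
So the least-cost plan costs $1.20.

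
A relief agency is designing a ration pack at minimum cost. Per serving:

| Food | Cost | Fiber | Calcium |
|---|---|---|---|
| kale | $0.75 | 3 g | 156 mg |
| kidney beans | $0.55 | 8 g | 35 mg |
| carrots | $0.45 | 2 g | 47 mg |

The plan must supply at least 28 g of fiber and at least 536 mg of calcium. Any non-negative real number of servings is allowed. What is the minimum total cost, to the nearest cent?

At the optimum either one food covers both requirements or two foods hit both targets exactly; no other combination can be cheaper.
kale only: max(28/3, 536/156) = 9.333 servings → $7.00.
kidney beans only: max(28/8, 536/35) = 15.31 servings → $8.42.
carrots only: max(28/2, 536/47) = 14 servings → $6.30.
kale + kidney beans with both tight: 2.894 servings and 2.415 servings → $3.50.
kale + carrots: intersection lies outside the first quadrant.
kidney beans + carrots with both tight: 0.7974 servings and 10.81 servings → $5.30.
Cheapest feasible corner: $3.50.

$3.50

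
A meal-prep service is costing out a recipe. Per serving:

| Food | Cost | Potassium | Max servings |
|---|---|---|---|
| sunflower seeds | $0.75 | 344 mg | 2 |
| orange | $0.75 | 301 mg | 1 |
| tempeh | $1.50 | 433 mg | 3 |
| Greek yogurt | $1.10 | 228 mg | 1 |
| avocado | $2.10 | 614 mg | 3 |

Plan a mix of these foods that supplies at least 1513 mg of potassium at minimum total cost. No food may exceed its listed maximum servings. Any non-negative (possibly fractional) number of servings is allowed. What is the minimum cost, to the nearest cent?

$4.04

Cost per mg of potassium: sunflower seeds $0.0022, orange $0.0025, avocado $0.0034, tempeh $0.0035, Greek yogurt $0.0048.
Take 2 servings of sunflower seeds: +688.0 mg potassium for $1.50 (total $1.50, still need 825.0 mg).
Take 1 serving of orange: +301.0 mg potassium for $0.75 (total $2.25, still need 524.0 mg).
Take 0.8534 servings of avocado: +524.0 mg potassium for $1.79 (total $4.04, still need 0.0 mg).
Filling from the cheapest source first is optimal under one linear minimum: $4.04.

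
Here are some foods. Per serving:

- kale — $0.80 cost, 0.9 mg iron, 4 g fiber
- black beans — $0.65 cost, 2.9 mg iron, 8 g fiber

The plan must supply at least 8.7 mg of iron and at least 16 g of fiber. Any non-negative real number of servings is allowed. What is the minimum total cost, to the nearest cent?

$1.95

This is a tiny linear program; its minimum lies at a vertex of the feasible set. List the vertices and price them.
kale only: max(8.7/0.9, 16/4) = 9.667 servings → $7.73.
black beans only: max(8.7/2.9, 16/8) = 3 servings → $1.95.
kale + black beans: the both-tight solution has a negative serving — not a feasible corner.
The minimum over all feasible corners is $1.95.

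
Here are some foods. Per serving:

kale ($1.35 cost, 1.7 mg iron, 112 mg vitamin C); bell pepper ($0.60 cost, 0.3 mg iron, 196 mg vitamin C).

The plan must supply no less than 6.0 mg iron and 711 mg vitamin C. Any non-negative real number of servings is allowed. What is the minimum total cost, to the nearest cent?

kale only: max(6.0/1.7, 711/112) = 6.348 servings → $8.57.
bell pepper only: max(6.0/0.3, 711/196) = 20 servings → $12.00.
kale + bell pepper with both tight: 3.213 servings and 1.791 servings → $5.41.
So the least-cost plan costs $5.41.

$5.41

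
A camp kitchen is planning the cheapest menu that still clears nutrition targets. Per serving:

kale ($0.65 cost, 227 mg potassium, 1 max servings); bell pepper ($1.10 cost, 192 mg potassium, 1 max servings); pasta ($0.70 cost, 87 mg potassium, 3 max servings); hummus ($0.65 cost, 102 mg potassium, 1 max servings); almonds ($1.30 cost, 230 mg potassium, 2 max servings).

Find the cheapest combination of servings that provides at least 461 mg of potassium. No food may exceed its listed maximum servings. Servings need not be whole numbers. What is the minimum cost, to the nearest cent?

$1.97

Cost per mg of potassium: kale $0.0029, almonds $0.0057, bell pepper $0.0057, hummus $0.0064, pasta $0.0080.
Take 1 serving of kale: +227.0 mg potassium for $0.65 (total $0.65, still need 234.0 mg).
Take 1.017 servings of almonds: +234.0 mg potassium for $1.32 (total $1.97, still need 0.0 mg).
Filling from the cheapest source first is optimal under one linear minimum: $1.97.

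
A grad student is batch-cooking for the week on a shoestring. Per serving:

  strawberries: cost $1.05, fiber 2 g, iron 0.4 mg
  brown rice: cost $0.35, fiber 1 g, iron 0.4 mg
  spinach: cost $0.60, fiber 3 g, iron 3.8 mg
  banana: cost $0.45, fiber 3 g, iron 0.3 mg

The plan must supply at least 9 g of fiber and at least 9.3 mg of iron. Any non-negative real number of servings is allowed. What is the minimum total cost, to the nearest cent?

The cheapest plan sits at a corner of the feasible region — with two constraints it uses at most two foods.
strawberries only: max(9/2, 9.3/0.4) = 23.25 servings → $24.41.
brown rice only: max(9/1, 9.3/0.4) = 23.25 servings → $8.14.
spinach only: max(9/3, 9.3/3.8) = 3 servings → $1.80.
banana only: max(9/3, 9.3/0.3) = 31 servings → $13.95.
strawberries + brown rice with both targets exact would need a negative amount; discard.
strawberries + spinach with both tight: 0.9844 servings and 2.344 servings → $2.44.
strawberries + banana with both targets exact would need a negative amount; discard.
brown rice + spinach with both tight: 2.423 servings and 2.192 servings → $2.16.
brown rice + banana with both targets exact would need a negative amount; discard.
spinach + banana with both tight: 2.4 servings and 0.6 servings → $1.71.
The minimum over all feasible corners is $1.71.

$1.71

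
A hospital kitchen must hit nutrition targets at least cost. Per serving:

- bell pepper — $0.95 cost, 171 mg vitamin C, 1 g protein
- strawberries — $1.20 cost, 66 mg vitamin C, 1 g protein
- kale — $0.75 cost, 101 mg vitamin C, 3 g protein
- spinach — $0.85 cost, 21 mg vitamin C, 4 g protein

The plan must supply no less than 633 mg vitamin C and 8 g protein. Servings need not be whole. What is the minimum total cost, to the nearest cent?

$3.85

For a min-cost LP with two ≥-constraints, a basic feasible solution has at most two positive variables.
bell pepper only: max(633/171, 8/1) = 8 servings → $7.60.
strawberries only: max(633/66, 8/1) = 9.591 servings → $11.51.
kale only: max(633/101, 8/3) = 6.267 servings → $4.70.
spinach only: max(633/21, 8/4) = 30.14 servings → $25.62.
bell pepper + strawberries with both tight: 1 serving and 7 servings → $9.35.
bell pepper + kale with both tight: 2.648 servings and 1.784 servings → $3.85.
bell pepper + spinach with both tight: 3.566 servings and 1.109 servings → $4.33.
strawberries + kale: the both-tight solution has a negative serving — not a feasible corner.
strawberries + spinach: the both-tight solution has a negative serving — not a feasible corner.
kale + spinach: the both-tight solution has a negative serving — not a feasible corner.
So the least-cost plan costs $3.85.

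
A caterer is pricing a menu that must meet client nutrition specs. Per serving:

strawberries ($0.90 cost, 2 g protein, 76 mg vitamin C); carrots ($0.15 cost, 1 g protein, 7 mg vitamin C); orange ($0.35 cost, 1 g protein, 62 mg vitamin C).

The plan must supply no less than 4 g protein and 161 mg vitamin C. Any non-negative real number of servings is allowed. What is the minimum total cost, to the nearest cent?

strawberries only: max(4/2, 161/76) = 2.118 servings → $1.91.
carrots only: max(4/1, 161/7) = 23 servings → $3.45.
orange only: max(4/1, 161/62) = 4 servings → $1.40.
strawberries + carrots with both targets exact would need a negative amount; discard.
strawberries + orange with both tight: 1.812 servings and 0.375 servings → $1.76.
carrots + orange with both tight: 1.582 servings and 2.418 servings → $1.08.
The minimum over all feasible corners is $1.08.

$1.08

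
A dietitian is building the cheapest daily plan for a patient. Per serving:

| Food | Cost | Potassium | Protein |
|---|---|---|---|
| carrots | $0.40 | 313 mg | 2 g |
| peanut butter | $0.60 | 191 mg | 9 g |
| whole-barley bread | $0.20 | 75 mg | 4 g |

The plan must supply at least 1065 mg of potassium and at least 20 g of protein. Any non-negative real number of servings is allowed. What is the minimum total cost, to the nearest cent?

$1.75

Minimising a linear cost over {potassium ≥ 1065, protein ≥ 20, servings ≥ 0} — the optimum is at a vertex, using one or two foods.
carrots only: max(1065/313, 20/2) = 10 servings → $4.00.
peanut butter only: max(1065/191, 20/9) = 5.576 servings → $3.35.
whole-barley bread only: max(1065/75, 20/4) = 14.2 servings → $2.84.
carrots + peanut butter with both tight: 2.368 servings and 1.696 servings → $1.96.
carrots + whole-barley bread with both tight: 2.505 servings and 3.748 servings → $1.75.
peanut butter + whole-barley bread: intersection lies outside the first quadrant.
The minimum over all feasible corners is $1.75.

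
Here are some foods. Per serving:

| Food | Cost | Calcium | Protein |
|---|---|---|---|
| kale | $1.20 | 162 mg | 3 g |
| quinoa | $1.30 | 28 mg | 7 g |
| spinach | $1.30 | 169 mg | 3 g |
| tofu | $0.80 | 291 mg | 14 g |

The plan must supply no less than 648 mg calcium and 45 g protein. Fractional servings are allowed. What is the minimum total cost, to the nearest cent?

kale only: max(648/162, 45/3) = 15 servings → $18.00.
quinoa only: max(648/28, 45/7) = 23.14 servings → $30.09.
spinach only: max(648/169, 45/3) = 15 servings → $19.50.
tofu only: max(648/291, 45/14) = 3.214 servings → $2.57.
kale + quinoa with both tight: 3.12 servings and 5.091 servings → $10.36.
kale + spinach: the both-tight solution has a negative serving — not a feasible corner.
kale + tofu with both targets exact would need a negative amount; discard.
quinoa + spinach with both tight: 5.151 servings and 2.981 servings → $10.57.
quinoa + tofu with both tight: 2.446 servings and 1.991 servings → $4.77.
spinach + tofu: intersection lies outside the first quadrant.
Cheapest feasible corner: $2.57.

$2.57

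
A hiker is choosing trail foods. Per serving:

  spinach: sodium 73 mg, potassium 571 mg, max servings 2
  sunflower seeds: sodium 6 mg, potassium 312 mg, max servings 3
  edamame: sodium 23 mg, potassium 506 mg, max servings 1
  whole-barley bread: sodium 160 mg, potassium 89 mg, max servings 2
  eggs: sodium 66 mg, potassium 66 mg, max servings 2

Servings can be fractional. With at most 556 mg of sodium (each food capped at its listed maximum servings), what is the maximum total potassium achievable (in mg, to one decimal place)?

2847.8 mg

Potassium per mg sodium: sunflower seeds 52, edamame 22, spinach 7.822, eggs 1, whole-barley bread 0.5563.
Take 3 servings of sunflower seeds: uses 18 mg sodium, +936.0 mg potassium (running total 936.0 mg).
Take 1 serving of edamame: uses 23 mg sodium, +506.0 mg potassium (running total 1442.0 mg).
Take 2 servings of spinach: uses 146 mg sodium, +1142.0 mg potassium (running total 2584.0 mg).
Take 2 servings of eggs: uses 132 mg sodium, +132.0 mg potassium (running total 2716.0 mg).
Take 1.481 servings of whole-barley bread: uses 237 mg sodium, +131.8 mg potassium (running total 2847.8 mg).
Filling greedily by potassium-per-mg sodium is optimal for one linear limit, giving 2847.8 mg.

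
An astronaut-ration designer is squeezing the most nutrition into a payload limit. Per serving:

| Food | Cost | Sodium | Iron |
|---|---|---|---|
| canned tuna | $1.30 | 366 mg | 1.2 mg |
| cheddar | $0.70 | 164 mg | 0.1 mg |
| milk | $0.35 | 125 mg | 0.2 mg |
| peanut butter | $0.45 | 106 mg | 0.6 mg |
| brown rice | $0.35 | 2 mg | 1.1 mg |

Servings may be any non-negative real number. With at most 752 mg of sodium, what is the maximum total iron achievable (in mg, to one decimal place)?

Iron per mg sodium: brown rice 0.55, peanut butter 0.00566, canned tuna 0.003279, milk 0.0016, cheddar 0.0006098.
With no serving limits, spend the whole sodium allowance on brown rice: 752 mg / 2 mg × 1.1 mg = 413.6 mg.

413.6 mg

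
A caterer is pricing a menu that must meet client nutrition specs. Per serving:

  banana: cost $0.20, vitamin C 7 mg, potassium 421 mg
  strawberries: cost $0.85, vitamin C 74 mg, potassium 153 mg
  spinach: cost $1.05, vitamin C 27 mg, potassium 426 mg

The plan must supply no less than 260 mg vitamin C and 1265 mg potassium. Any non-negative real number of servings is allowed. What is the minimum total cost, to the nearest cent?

Two binding constraints pin down two serving amounts, so the optimal mix uses at most two foods. The candidates are each food alone (scaled to the tighter of vitamin C/potassium) and each pair with both constraints tight.
banana only: max(260/7, 1265/421) = 37.14 servings → $7.43.
strawberries only: max(260/74, 1265/153) = 8.268 servings → $7.03.
spinach only: max(260/27, 1265/426) = 9.63 servings → $10.11.
banana + strawberries with both tight: 1.789 servings and 3.344 servings → $3.20.
banana + spinach: the both-tight solution has a negative serving — not a feasible corner.
strawberries + spinach with both tight: 2.797 servings and 1.965 servings → $4.44.
So the least-cost plan costs $3.20.

$3.20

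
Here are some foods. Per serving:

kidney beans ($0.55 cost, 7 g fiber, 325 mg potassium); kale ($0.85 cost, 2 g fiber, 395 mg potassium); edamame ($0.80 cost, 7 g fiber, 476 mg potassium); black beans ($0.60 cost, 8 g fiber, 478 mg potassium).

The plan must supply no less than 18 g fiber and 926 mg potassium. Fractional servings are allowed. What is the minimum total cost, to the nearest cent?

The cheapest plan sits at a corner of the feasible region — with two constraints it uses at most two foods.
kidney beans only: max(18/7, 926/325) = 2.849 servings → $1.57.
kale only: max(18/2, 926/395) = 9 servings → $7.65.
edamame only: max(18/7, 926/476) = 2.571 servings → $2.06.
black beans only: max(18/8, 926/478) = 2.25 servings → $1.35.
kidney beans + kale with both tight: 2.486 servings and 0.2988 servings → $1.62.
kidney beans + edamame with both tight: 1.974 servings and 0.5979 servings → $1.56.
kidney beans + black beans with both tight: 1.603 servings and 0.8472 servings → $1.39.
kale + edamame: the both-tight solution has a negative serving — not a feasible corner.
kale + black beans: intersection lies outside the first quadrant.
edamame + black beans with both targets exact would need a negative amount; discard.
So the least-cost plan costs $1.35.

$1.35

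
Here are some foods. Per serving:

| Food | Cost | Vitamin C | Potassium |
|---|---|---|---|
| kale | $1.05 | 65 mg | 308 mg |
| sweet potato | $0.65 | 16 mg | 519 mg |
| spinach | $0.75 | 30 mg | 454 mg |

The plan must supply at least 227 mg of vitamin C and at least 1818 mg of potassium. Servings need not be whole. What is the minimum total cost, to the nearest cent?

A basic optimal solution has at most two foods positive. Try each food alone and each pair with both targets met exactly.
kale only: max(227/65, 1818/308) = 5.903 servings → $6.20.
sweet potato only: max(227/16, 1818/519) = 14.19 servings → $9.22.
spinach only: max(227/30, 1818/454) = 7.567 servings → $5.67.
kale + sweet potato with both tight: 3.08 servings and 1.675 servings → $4.32.
kale + spinach with both tight: 2.394 servings and 2.381 servings → $4.30.
sweet potato + spinach with both targets exact would need a negative amount; discard.
So the least-cost plan costs $4.30.

$4.30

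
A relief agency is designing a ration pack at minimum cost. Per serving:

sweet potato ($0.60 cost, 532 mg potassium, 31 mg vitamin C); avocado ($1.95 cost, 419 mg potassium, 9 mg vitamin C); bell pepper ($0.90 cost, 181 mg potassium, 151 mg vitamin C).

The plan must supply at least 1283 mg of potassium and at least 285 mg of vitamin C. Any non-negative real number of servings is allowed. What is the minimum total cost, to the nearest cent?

$2.49

This is a tiny linear program; its minimum lies at a vertex of the feasible set. List the vertices and price them.
sweet potato only: max(1283/532, 285/31) = 9.194 servings → $5.52.
avocado only: max(1283/419, 285/9) = 31.67 servings → $61.75.
bell pepper only: max(1283/181, 285/151) = 7.088 servings → $6.38.
sweet potato + avocado: intersection lies outside the first quadrant.
sweet potato + bell pepper with both tight: 1.902 servings and 1.497 servings → $2.49.
avocado + bell pepper with both tight: 2.306 servings and 1.75 servings → $6.07.
So the least-cost plan costs $2.49.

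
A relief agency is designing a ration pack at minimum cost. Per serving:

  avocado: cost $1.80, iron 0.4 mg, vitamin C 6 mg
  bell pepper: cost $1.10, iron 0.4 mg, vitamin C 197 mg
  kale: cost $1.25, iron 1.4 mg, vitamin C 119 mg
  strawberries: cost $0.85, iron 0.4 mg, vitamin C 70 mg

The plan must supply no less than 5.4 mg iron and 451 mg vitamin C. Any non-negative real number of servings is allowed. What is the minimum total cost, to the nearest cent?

$4.82

Two binding constraints pin down two serving amounts, so the optimal mix uses at most two foods. The candidates are each food alone (scaled to the tighter of iron/vitamin C) and each pair with both constraints tight.
avocado only: max(5.4/0.4, 451/6) = 75.17 servings → $135.30.
bell pepper only: max(5.4/0.4, 451/197) = 13.5 servings → $14.85.
kale only: max(5.4/1.4, 451/119) = 3.857 servings → $4.82.
strawberries only: max(5.4/0.4, 451/70) = 13.5 servings → $11.47.
avocado + bell pepper with both tight: 11.56 servings and 1.937 servings → $22.94.
avocado + kale with both tight: 0.2857 servings and 3.776 servings → $5.23.
avocado + strawberries with both tight: 7.719 servings and 5.781 servings → $18.81.
bell pepper + kale: intersection lies outside the first quadrant.
bell pepper + strawberries with both targets exact would need a negative amount; discard.
kale + strawberries with both targets exact would need a negative amount; discard.
So the least-cost plan costs $4.82.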